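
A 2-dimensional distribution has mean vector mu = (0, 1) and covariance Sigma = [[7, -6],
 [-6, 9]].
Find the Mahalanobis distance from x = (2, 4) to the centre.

Step 1 — centre the observation: (x - mu) = (2, 3).

Step 2 — invert Sigma. det(Sigma) = 7·9 - (-6)² = 27.
  Sigma^{-1} = (1/det) · [[d, -b], [-b, a]] = [[0.3333, 0.2222],
 [0.2222, 0.2593]].

Step 3 — form the quadratic (x - mu)^T · Sigma^{-1} · (x - mu):
  Sigma^{-1} · (x - mu) = (1.3333, 1.2222).
  (x - mu)^T · [Sigma^{-1} · (x - mu)] = (2)·(1.3333) + (3)·(1.2222) = 6.3333.

Step 4 — take square root: d = √(6.3333) ≈ 2.5166.

d(x, mu) = √(6.3333) ≈ 2.5166


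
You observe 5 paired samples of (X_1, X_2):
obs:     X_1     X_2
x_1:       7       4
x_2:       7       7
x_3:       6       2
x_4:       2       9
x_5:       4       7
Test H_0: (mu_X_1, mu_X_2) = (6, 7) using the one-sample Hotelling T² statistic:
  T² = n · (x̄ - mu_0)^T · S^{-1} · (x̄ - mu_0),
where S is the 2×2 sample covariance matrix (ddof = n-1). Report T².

Step 1 — sample mean vector:
  mean(X_1) = (7 + 7 + 6 + 2 + 4) / 5 = 26/5 = 5.2
  mean(X_2) = (4 + 7 + 2 + 9 + 7) / 5 = 29/5 = 5.8
  x̄ = (5.2, 5.8),  deviation x̄ - mu_0 = (5.2, 5.8) - (6, 7) = (-0.8, -1.2).

Step 2 — sample covariance matrix, S[i,j] = (1/(n-1)) · Σ_k (x_{k,i} - mean_i) · (x_{k,j} - mean_j), divisor n-1 = 4:
  S[X_1,X_1] = ((1.8)·(1.8) + (1.8)·(1.8) + (0.8)·(0.8) + (-3.2)·(-3.2) + (-1.2)·(-1.2)) / 4 = 18.8/4 = 4.7
  S[X_1,X_2] = ((1.8)·(-1.8) + (1.8)·(1.2) + (0.8)·(-3.8) + (-3.2)·(3.2) + (-1.2)·(1.2)) / 4 = -15.8/4 = -3.95
  S[X_2,X_2] = ((-1.8)·(-1.8) + (1.2)·(1.2) + (-3.8)·(-3.8) + (3.2)·(3.2) + (1.2)·(1.2)) / 4 = 30.8/4 = 7.7
  S = [[4.7, -3.95],
 [-3.95, 7.7]].

Step 3 — invert S. det(S) = 4.7·7.7 - (-3.95)² = 20.5875.
  S^{-1} = (1/det) · [[d, -b], [-b, a]] = [[0.374, 0.1919],
 [0.1919, 0.2283]].

Step 4 — quadratic form (x̄ - mu_0)^T · S^{-1} · (x̄ - mu_0):
  S^{-1} · (x̄ - mu_0) = (-0.5294, -0.4274),
  (x̄ - mu_0)^T · [...] = (-0.8)·(-0.5294) + (-1.2)·(-0.4274) = 0.9365.

Step 5 — scale by n: T² = 5 · 0.9365 = 4.6825.

T² ≈ 4.6825


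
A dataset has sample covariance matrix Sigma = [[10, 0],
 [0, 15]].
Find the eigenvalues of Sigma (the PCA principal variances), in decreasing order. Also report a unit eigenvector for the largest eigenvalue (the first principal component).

Step 1 — characteristic polynomial of 2×2 Sigma:
  det(Sigma - λI) = λ² - trace · λ + det = 0.
  trace = 10 + 15 = 25, det = 10·15 - (0)² = 150.
Step 2 — discriminant:
  Δ = trace² - 4·det = 625 - 600 = 25.
Step 3 — eigenvalues:
  λ = (trace ± √Δ)/2 = (25 ± 5)/2,
  λ_1 = 15,  λ_2 = 10.

Step 4 — unit eigenvector for λ_1: Sigma is diagonal, so its eigenvectors are the coordinate axes. λ_1 = 15 is the diagonal entry on the second coordinate axis, hence
  v_1 = (0, 1) (||v_1|| = 1).

λ_1 = 15,  λ_2 = 10;  v_1 ≈ (0, 1)


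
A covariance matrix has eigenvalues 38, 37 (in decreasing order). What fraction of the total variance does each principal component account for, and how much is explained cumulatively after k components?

Step 1 — total variance = trace(Sigma) = Σ λ_i = 38 + 37 = 75.

Step 2 — fraction explained by component i = λ_i / Σ λ:
  PC1: 38/75 = 0.5067
  PC2: 37/75 = 0.4933

Step 3 — cumulative fraction after k components = (λ_1 + ... + λ_k) / Σ λ:
  k = 1: 38/75 = 0.5067
  k = 2: (38 + 37)/75 = 75/75 = 1

Summary (fraction, with percent):

explained: PC1 0.5067 (50.67%), PC2 0.4933 (49.33%);  cumulative: 0.5067, 1


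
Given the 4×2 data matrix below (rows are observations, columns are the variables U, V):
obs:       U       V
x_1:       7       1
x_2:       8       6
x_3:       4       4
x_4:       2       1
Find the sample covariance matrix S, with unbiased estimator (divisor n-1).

Step 1 — column means:
  mean(U) = (7 + 8 + 4 + 2) / 4 = 21/4 = 5.25
  mean(V) = (1 + 6 + 4 + 1) / 4 = 12/4 = 3

Step 2 — sample covariance S[i,j] = (1/(n-1)) · Σ_k (x_{k,i} - mean_i) · (x_{k,j} - mean_j), with n-1 = 3.
  S[U,U] = ((1.75)·(1.75) + (2.75)·(2.75) + (-1.25)·(-1.25) + (-3.25)·(-3.25)) / 3 = 22.75/3 = 7.5833
  S[U,V] = ((1.75)·(-2) + (2.75)·(3) + (-1.25)·(1) + (-3.25)·(-2)) / 3 = 10/3 = 3.3333
  S[V,V] = ((-2)·(-2) + (3)·(3) + (1)·(1) + (-2)·(-2)) / 3 = 18/3 = 6

S is symmetric (S[j,i] = S[i,j]). Assembling:

S = [[7.5833, 3.3333],
 [3.3333, 6]]


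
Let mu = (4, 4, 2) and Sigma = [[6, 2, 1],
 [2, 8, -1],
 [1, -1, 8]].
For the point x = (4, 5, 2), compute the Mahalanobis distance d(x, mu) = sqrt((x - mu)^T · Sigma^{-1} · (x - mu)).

Step 1 — centre the observation: (x - mu) = (0, 1, 0).

Step 2 — invert Sigma (cofactor / det for 3×3, or solve directly):
  Sigma^{-1} = [[0.1886, -0.0509, -0.0299],
 [-0.0509, 0.1407, 0.024],
 [-0.0299, 0.024, 0.1317]].

Step 3 — form the quadratic (x - mu)^T · Sigma^{-1} · (x - mu):
  Sigma^{-1} · (x - mu) = (-0.0509, 0.1407, 0.024).
  (x - mu)^T · [Sigma^{-1} · (x - mu)] = (0)·(-0.0509) + (1)·(0.1407) + (0)·(0.024) = 0.1407.

Step 4 — take square root: d = √(0.1407) ≈ 0.3751.

d(x, mu) = √(0.1407) ≈ 0.3751


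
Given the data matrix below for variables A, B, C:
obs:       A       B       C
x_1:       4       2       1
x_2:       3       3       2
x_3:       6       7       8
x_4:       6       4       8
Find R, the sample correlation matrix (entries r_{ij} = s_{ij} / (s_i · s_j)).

Step 1 — column means:
  mean(A) = (4 + 3 + 6 + 6) / 4 = 19/4 = 4.75
  mean(B) = (2 + 3 + 7 + 4) / 4 = 16/4 = 4
  mean(C) = (1 + 2 + 8 + 8) / 4 = 19/4 = 4.75

Step 2 — sample variances and covariances s[i,j] = (1/(n-1)) · Σ_k (x_{k,i} - mean_i) · (x_{k,j} - mean_j), with n-1 = 3:
  s[A,A] = ((-0.75)·(-0.75) + (-1.75)·(-1.75) + (1.25)·(1.25) + (1.25)·(1.25)) / 3 = 6.75/3 = 2.25
  s[A,B] = ((-0.75)·(-2) + (-1.75)·(-1) + (1.25)·(3) + (1.25)·(0)) / 3 = 7/3 = 2.3333
  s[A,C] = ((-0.75)·(-3.75) + (-1.75)·(-2.75) + (1.25)·(3.25) + (1.25)·(3.25)) / 3 = 15.75/3 = 5.25
  s[B,B] = ((-2)·(-2) + (-1)·(-1) + (3)·(3) + (0)·(0)) / 3 = 14/3 = 4.6667
  s[B,C] = ((-2)·(-3.75) + (-1)·(-2.75) + (3)·(3.25) + (0)·(3.25)) / 3 = 20/3 = 6.6667
  s[C,C] = ((-3.75)·(-3.75) + (-2.75)·(-2.75) + (3.25)·(3.25) + (3.25)·(3.25)) / 3 = 42.75/3 = 14.25
  Sample standard deviations s_i = √(s[i,i]):
  s(A) = √(2.25) = 1.5
  s(B) = √(4.6667) = 2.1602
  s(C) = √(14.25) = 3.7749

Step 3 — r_{ij} = s_{ij} / (s_i · s_j):
  r[A,A] = 1 (diagonal).
  r[A,B] = 2.3333 / (1.5 · 2.1602) = 2.3333 / 3.2404 = 0.7201
  r[A,C] = 5.25 / (1.5 · 3.7749) = 5.25 / 5.6624 = 0.9272
  r[B,B] = 1 (diagonal).
  r[B,C] = 6.6667 / (2.1602 · 3.7749) = 6.6667 / 8.1548 = 0.8175
  r[C,C] = 1 (diagonal).

R is symmetric with unit diagonal. Assembling:

R = [[1, 0.7201, 0.9272],
 [0.7201, 1, 0.8175],
 [0.9272, 0.8175, 1]]


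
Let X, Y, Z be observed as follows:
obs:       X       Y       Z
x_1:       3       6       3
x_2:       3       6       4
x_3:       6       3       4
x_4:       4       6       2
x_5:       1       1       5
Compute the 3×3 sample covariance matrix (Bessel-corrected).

Step 1 — column means:
  mean(X) = (3 + 3 + 6 + 4 + 1) / 5 = 17/5 = 3.4
  mean(Y) = (6 + 6 + 3 + 6 + 1) / 5 = 22/5 = 4.4
  mean(Z) = (3 + 4 + 4 + 2 + 5) / 5 = 18/5 = 3.6

Step 2 — sample covariance S[i,j] = (1/(n-1)) · Σ_k (x_{k,i} - mean_i) · (x_{k,j} - mean_j), with n-1 = 4.
  S[X,X] = ((-0.4)·(-0.4) + (-0.4)·(-0.4) + (2.6)·(2.6) + (0.6)·(0.6) + (-2.4)·(-2.4)) / 4 = 13.2/4 = 3.3
  S[X,Y] = ((-0.4)·(1.6) + (-0.4)·(1.6) + (2.6)·(-1.4) + (0.6)·(1.6) + (-2.4)·(-3.4)) / 4 = 4.2/4 = 1.05
  S[X,Z] = ((-0.4)·(-0.6) + (-0.4)·(0.4) + (2.6)·(0.4) + (0.6)·(-1.6) + (-2.4)·(1.4)) / 4 = -3.2/4 = -0.8
  S[Y,Y] = ((1.6)·(1.6) + (1.6)·(1.6) + (-1.4)·(-1.4) + (1.6)·(1.6) + (-3.4)·(-3.4)) / 4 = 21.2/4 = 5.3
  S[Y,Z] = ((1.6)·(-0.6) + (1.6)·(0.4) + (-1.4)·(0.4) + (1.6)·(-1.6) + (-3.4)·(1.4)) / 4 = -8.2/4 = -2.05
  S[Z,Z] = ((-0.6)·(-0.6) + (0.4)·(0.4) + (0.4)·(0.4) + (-1.6)·(-1.6) + (1.4)·(1.4)) / 4 = 5.2/4 = 1.3

S is symmetric (S[j,i] = S[i,j]). Assembling:

S = [[3.3, 1.05, -0.8],
 [1.05, 5.3, -2.05],
 [-0.8, -2.05, 1.3]]


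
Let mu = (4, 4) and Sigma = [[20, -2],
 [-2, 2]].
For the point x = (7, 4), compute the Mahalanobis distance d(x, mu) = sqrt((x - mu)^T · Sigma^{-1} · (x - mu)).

Step 1 — centre the observation: (x - mu) = (3, 0).

Step 2 — invert Sigma. det(Sigma) = 20·2 - (-2)² = 36.
  Sigma^{-1} = (1/det) · [[d, -b], [-b, a]] = [[0.0556, 0.0556],
 [0.0556, 0.5556]].

Step 3 — form the quadratic (x - mu)^T · Sigma^{-1} · (x - mu):
  Sigma^{-1} · (x - mu) = (0.1667, 0.1667).
  (x - mu)^T · [Sigma^{-1} · (x - mu)] = (3)·(0.1667) + (0)·(0.1667) = 0.5.

Step 4 — take square root: d = √(0.5) ≈ 0.7071.

d(x, mu) = √(0.5) ≈ 0.7071


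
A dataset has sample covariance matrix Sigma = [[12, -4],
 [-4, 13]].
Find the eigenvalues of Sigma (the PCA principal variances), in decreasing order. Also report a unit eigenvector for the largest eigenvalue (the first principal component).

Step 1 — characteristic polynomial of 2×2 Sigma:
  det(Sigma - λI) = λ² - trace · λ + det = 0.
  trace = 12 + 13 = 25, det = 12·13 - (-4)² = 140.
Step 2 — discriminant:
  Δ = trace² - 4·det = 625 - 560 = 65.
Step 3 — eigenvalues:
  λ = (trace ± √Δ)/2 = (25 ± 8.0623)/2,
  λ_1 = 16.5311,  λ_2 = 8.4689.

Step 4 — unit eigenvector for λ_1: solve (Sigma - λ_1 I)v = 0. First row:
  (12 - 16.5311)·v_x + (-4)·v_y = 0, i.e. (-4.5311)·v_x + (-4)·v_y = 0,
  so v ∝ (b, λ_1 - a) = (-4, 4.5311); multiply by -1 so the first entry is positive: u = (4, -4.5311).
  ||u|| = √((4)² + (-4.5311)²) = √(36.5311) ≈ 6.0441,
  v_1 = u/||u|| ≈ (0.6618, -0.7497) (||v_1|| = 1).

λ_1 = 16.5311,  λ_2 = 8.4689;  v_1 ≈ (0.6618, -0.7497)


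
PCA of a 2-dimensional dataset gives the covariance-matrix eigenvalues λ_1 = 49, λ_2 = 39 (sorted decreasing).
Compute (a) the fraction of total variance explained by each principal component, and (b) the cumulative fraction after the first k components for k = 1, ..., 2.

Step 1 — total variance = trace(Sigma) = Σ λ_i = 49 + 39 = 88.

Step 2 — fraction explained by component i = λ_i / Σ λ:
  PC1: 49/88 = 0.5568
  PC2: 39/88 = 0.4432

Step 3 — cumulative fraction after k components = (λ_1 + ... + λ_k) / Σ λ:
  k = 1: 49/88 = 0.5568
  k = 2: (49 + 39)/88 = 88/88 = 1

Summary (fraction, with percent):

explained: PC1 0.5568 (55.68%), PC2 0.4432 (44.32%);  cumulative: 0.5568, 1


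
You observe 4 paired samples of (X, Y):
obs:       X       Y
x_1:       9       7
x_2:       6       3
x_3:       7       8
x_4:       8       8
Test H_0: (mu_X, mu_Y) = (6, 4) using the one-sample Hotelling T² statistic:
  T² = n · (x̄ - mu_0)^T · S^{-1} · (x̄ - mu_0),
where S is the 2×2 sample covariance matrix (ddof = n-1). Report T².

Step 1 — sample mean vector:
  mean(X) = (9 + 6 + 7 + 8) / 4 = 30/4 = 7.5
  mean(Y) = (7 + 3 + 8 + 8) / 4 = 26/4 = 6.5
  x̄ = (7.5, 6.5),  deviation x̄ - mu_0 = (7.5, 6.5) - (6, 4) = (1.5, 2.5).

Step 2 — sample covariance matrix, S[i,j] = (1/(n-1)) · Σ_k (x_{k,i} - mean_i) · (x_{k,j} - mean_j), divisor n-1 = 3:
  S[X,X] = ((1.5)·(1.5) + (-1.5)·(-1.5) + (-0.5)·(-0.5) + (0.5)·(0.5)) / 3 = 5/3 = 1.6667
  S[X,Y] = ((1.5)·(0.5) + (-1.5)·(-3.5) + (-0.5)·(1.5) + (0.5)·(1.5)) / 3 = 6/3 = 2
  S[Y,Y] = ((0.5)·(0.5) + (-3.5)·(-3.5) + (1.5)·(1.5) + (1.5)·(1.5)) / 3 = 17/3 = 5.6667
  S = [[1.6667, 2],
 [2, 5.6667]].

Step 3 — invert S. det(S) = 1.6667·5.6667 - (2)² = 5.4444.
  S^{-1} = (1/det) · [[d, -b], [-b, a]] = [[1.0408, -0.3673],
 [-0.3673, 0.3061]].

Step 4 — quadratic form (x̄ - mu_0)^T · S^{-1} · (x̄ - mu_0):
  S^{-1} · (x̄ - mu_0) = (0.6429, 0.2143),
  (x̄ - mu_0)^T · [...] = (1.5)·(0.6429) + (2.5)·(0.2143) = 1.5.

Step 5 — scale by n: T² = 4 · 1.5 = 6.

T² ≈ 6


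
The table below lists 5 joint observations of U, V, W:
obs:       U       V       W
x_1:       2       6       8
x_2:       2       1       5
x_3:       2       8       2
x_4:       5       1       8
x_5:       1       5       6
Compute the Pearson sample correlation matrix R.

Step 1 — column means:
  mean(U) = (2 + 2 + 2 + 5 + 1) / 5 = 12/5 = 2.4
  mean(V) = (6 + 1 + 8 + 1 + 5) / 5 = 21/5 = 4.2
  mean(W) = (8 + 5 + 2 + 8 + 6) / 5 = 29/5 = 5.8

Step 2 — sample variances and covariances s[i,j] = (1/(n-1)) · Σ_k (x_{k,i} - mean_i) · (x_{k,j} - mean_j), with n-1 = 4:
  s[U,U] = ((-0.4)·(-0.4) + (-0.4)·(-0.4) + (-0.4)·(-0.4) + (2.6)·(2.6) + (-1.4)·(-1.4)) / 4 = 9.2/4 = 2.3
  s[U,V] = ((-0.4)·(1.8) + (-0.4)·(-3.2) + (-0.4)·(3.8) + (2.6)·(-3.2) + (-1.4)·(0.8)) / 4 = -10.4/4 = -2.6
  s[U,W] = ((-0.4)·(2.2) + (-0.4)·(-0.8) + (-0.4)·(-3.8) + (2.6)·(2.2) + (-1.4)·(0.2)) / 4 = 6.4/4 = 1.6
  s[V,V] = ((1.8)·(1.8) + (-3.2)·(-3.2) + (3.8)·(3.8) + (-3.2)·(-3.2) + (0.8)·(0.8)) / 4 = 38.8/4 = 9.7
  s[V,W] = ((1.8)·(2.2) + (-3.2)·(-0.8) + (3.8)·(-3.8) + (-3.2)·(2.2) + (0.8)·(0.2)) / 4 = -14.8/4 = -3.7
  s[W,W] = ((2.2)·(2.2) + (-0.8)·(-0.8) + (-3.8)·(-3.8) + (2.2)·(2.2) + (0.2)·(0.2)) / 4 = 24.8/4 = 6.2
  Sample standard deviations s_i = √(s[i,i]):
  s(U) = √(2.3) = 1.5166
  s(V) = √(9.7) = 3.1145
  s(W) = √(6.2) = 2.49

Step 3 — r_{ij} = s_{ij} / (s_i · s_j):
  r[U,U] = 1 (diagonal).
  r[U,V] = -2.6 / (1.5166 · 3.1145) = -2.6 / 4.7233 = -0.5505
  r[U,W] = 1.6 / (1.5166 · 2.49) = 1.6 / 3.7762 = 0.4237
  r[V,V] = 1 (diagonal).
  r[V,W] = -3.7 / (3.1145 · 2.49) = -3.7 / 7.755 = -0.4771
  r[W,W] = 1 (diagonal).

R is symmetric with unit diagonal. Assembling:

R = [[1, -0.5505, 0.4237],
 [-0.5505, 1, -0.4771],
 [0.4237, -0.4771, 1]]


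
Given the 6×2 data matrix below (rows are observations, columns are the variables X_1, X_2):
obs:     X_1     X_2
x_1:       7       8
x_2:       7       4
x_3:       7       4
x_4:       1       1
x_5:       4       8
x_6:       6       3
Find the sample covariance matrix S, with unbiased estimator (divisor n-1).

Step 1 — column means:
  mean(X_1) = (7 + 7 + 7 + 1 + 4 + 6) / 6 = 32/6 = 5.3333
  mean(X_2) = (8 + 4 + 4 + 1 + 8 + 3) / 6 = 28/6 = 4.6667

Step 2 — sample covariance S[i,j] = (1/(n-1)) · Σ_k (x_{k,i} - mean_i) · (x_{k,j} - mean_j), with n-1 = 5.
  S[X_1,X_1] = ((1.6667)·(1.6667) + (1.6667)·(1.6667) + (1.6667)·(1.6667) + (-4.3333)·(-4.3333) + (-1.3333)·(-1.3333) + (0.6667)·(0.6667)) / 5 = 29.3333/5 = 5.8667
  S[X_1,X_2] = ((1.6667)·(3.3333) + (1.6667)·(-0.6667) + (1.6667)·(-0.6667) + (-4.3333)·(-3.6667) + (-1.3333)·(3.3333) + (0.6667)·(-1.6667)) / 5 = 13.6667/5 = 2.7333
  S[X_2,X_2] = ((3.3333)·(3.3333) + (-0.6667)·(-0.6667) + (-0.6667)·(-0.6667) + (-3.6667)·(-3.6667) + (3.3333)·(3.3333) + (-1.6667)·(-1.6667)) / 5 = 39.3333/5 = 7.8667

S is symmetric (S[j,i] = S[i,j]). Assembling:

S = [[5.8667, 2.7333],
 [2.7333, 7.8667]]


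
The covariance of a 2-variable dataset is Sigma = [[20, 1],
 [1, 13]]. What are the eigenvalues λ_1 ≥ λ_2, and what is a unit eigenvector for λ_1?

Step 1 — characteristic polynomial of 2×2 Sigma:
  det(Sigma - λI) = λ² - trace · λ + det = 0.
  trace = 20 + 13 = 33, det = 20·13 - (1)² = 259.
Step 2 — discriminant:
  Δ = trace² - 4·det = 1089 - 1036 = 53.
Step 3 — eigenvalues:
  λ = (trace ± √Δ)/2 = (33 ± 7.2801)/2,
  λ_1 = 20.1401,  λ_2 = 12.8599.

Step 4 — unit eigenvector for λ_1: solve (Sigma - λ_1 I)v = 0. First row:
  (20 - 20.1401)·v_x + (1)·v_y = 0, i.e. (-0.1401)·v_x + (1)·v_y = 0,
  so v ∝ (b, λ_1 - a) = (1, 0.1401) = u.
  ||u|| = √((1)² + (0.1401)²) = √(1.0196) ≈ 1.0098,
  v_1 = u/||u|| ≈ (0.9903, 0.1387) (||v_1|| = 1).

λ_1 = 20.1401,  λ_2 = 12.8599;  v_1 ≈ (0.9903, 0.1387)


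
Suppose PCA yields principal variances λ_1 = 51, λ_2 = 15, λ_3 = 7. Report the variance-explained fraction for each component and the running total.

Step 1 — total variance = trace(Sigma) = Σ λ_i = 51 + 15 + 7 = 73.

Step 2 — fraction explained by component i = λ_i / Σ λ:
  PC1: 51/73 = 0.6986
  PC2: 15/73 = 0.2055
  PC3: 7/73 = 0.0959

Step 3 — cumulative fraction after k components = (λ_1 + ... + λ_k) / Σ λ:
  k = 1: 51/73 = 0.6986
  k = 2: (51 + 15)/73 = 66/73 = 0.9041
  k = 3: (51 + 15 + 7)/73 = 73/73 = 1

Summary (fraction, with percent):

explained: PC1 0.6986 (69.86%), PC2 0.2055 (20.55%), PC3 0.0959 (9.59%);  cumulative: 0.6986, 0.9041, 1


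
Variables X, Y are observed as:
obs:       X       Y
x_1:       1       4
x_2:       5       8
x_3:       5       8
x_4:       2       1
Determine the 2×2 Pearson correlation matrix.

Step 1 — column means:
  mean(X) = (1 + 5 + 5 + 2) / 4 = 13/4 = 3.25
  mean(Y) = (4 + 8 + 8 + 1) / 4 = 21/4 = 5.25

Step 2 — sample variances and covariances s[i,j] = (1/(n-1)) · Σ_k (x_{k,i} - mean_i) · (x_{k,j} - mean_j), with n-1 = 3:
  s[X,X] = ((-2.25)·(-2.25) + (1.75)·(1.75) + (1.75)·(1.75) + (-1.25)·(-1.25)) / 3 = 12.75/3 = 4.25
  s[X,Y] = ((-2.25)·(-1.25) + (1.75)·(2.75) + (1.75)·(2.75) + (-1.25)·(-4.25)) / 3 = 17.75/3 = 5.9167
  s[Y,Y] = ((-1.25)·(-1.25) + (2.75)·(2.75) + (2.75)·(2.75) + (-4.25)·(-4.25)) / 3 = 34.75/3 = 11.5833
  Sample standard deviations s_i = √(s[i,i]):
  s(X) = √(4.25) = 2.0616
  s(Y) = √(11.5833) = 3.4034

Step 3 — r_{ij} = s_{ij} / (s_i · s_j):
  r[X,X] = 1 (diagonal).
  r[X,Y] = 5.9167 / (2.0616 · 3.4034) = 5.9167 / 7.0163 = 0.8433
  r[Y,Y] = 1 (diagonal).

R is symmetric with unit diagonal. Assembling:

R = [[1, 0.8433],
 [0.8433, 1]]


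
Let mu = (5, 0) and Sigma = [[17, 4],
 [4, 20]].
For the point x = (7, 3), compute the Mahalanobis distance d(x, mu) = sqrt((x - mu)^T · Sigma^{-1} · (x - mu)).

Step 1 — centre the observation: (x - mu) = (2, 3).

Step 2 — invert Sigma. det(Sigma) = 17·20 - (4)² = 324.
  Sigma^{-1} = (1/det) · [[d, -b], [-b, a]] = [[0.0617, -0.0123],
 [-0.0123, 0.0525]].

Step 3 — form the quadratic (x - mu)^T · Sigma^{-1} · (x - mu):
  Sigma^{-1} · (x - mu) = (0.0864, 0.1327).
  (x - mu)^T · [Sigma^{-1} · (x - mu)] = (2)·(0.0864) + (3)·(0.1327) = 0.571.

Step 4 — take square root: d = √(0.571) ≈ 0.7556.

d(x, mu) = √(0.571) ≈ 0.7556


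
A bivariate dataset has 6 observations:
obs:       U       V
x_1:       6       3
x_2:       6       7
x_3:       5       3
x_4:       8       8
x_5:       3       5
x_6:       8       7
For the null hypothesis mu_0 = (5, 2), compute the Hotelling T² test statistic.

Step 1 — sample mean vector:
  mean(U) = (6 + 6 + 5 + 8 + 3 + 8) / 6 = 36/6 = 6
  mean(V) = (3 + 7 + 3 + 8 + 5 + 7) / 6 = 33/6 = 5.5
  x̄ = (6, 5.5),  deviation x̄ - mu_0 = (6, 5.5) - (5, 2) = (1, 3.5).

Step 2 — sample covariance matrix, S[i,j] = (1/(n-1)) · Σ_k (x_{k,i} - mean_i) · (x_{k,j} - mean_j), divisor n-1 = 5:
  S[U,U] = ((0)·(0) + (0)·(0) + (-1)·(-1) + (2)·(2) + (-3)·(-3) + (2)·(2)) / 5 = 18/5 = 3.6
  S[U,V] = ((0)·(-2.5) + (0)·(1.5) + (-1)·(-2.5) + (2)·(2.5) + (-3)·(-0.5) + (2)·(1.5)) / 5 = 12/5 = 2.4
  S[V,V] = ((-2.5)·(-2.5) + (1.5)·(1.5) + (-2.5)·(-2.5) + (2.5)·(2.5) + (-0.5)·(-0.5) + (1.5)·(1.5)) / 5 = 23.5/5 = 4.7
  S = [[3.6, 2.4],
 [2.4, 4.7]].

Step 3 — invert S. det(S) = 3.6·4.7 - (2.4)² = 11.16.
  S^{-1} = (1/det) · [[d, -b], [-b, a]] = [[0.4211, -0.2151],
 [-0.2151, 0.3226]].

Step 4 — quadratic form (x̄ - mu_0)^T · S^{-1} · (x̄ - mu_0):
  S^{-1} · (x̄ - mu_0) = (-0.3315, 0.914),
  (x̄ - mu_0)^T · [...] = (1)·(-0.3315) + (3.5)·(0.914) = 2.8674.

Step 5 — scale by n: T² = 6 · 2.8674 = 17.2043.

T² ≈ 17.2043


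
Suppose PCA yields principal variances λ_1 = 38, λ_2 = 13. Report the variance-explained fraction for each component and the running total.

Step 1 — total variance = trace(Sigma) = Σ λ_i = 38 + 13 = 51.

Step 2 — fraction explained by component i = λ_i / Σ λ:
  PC1: 38/51 = 0.7451
  PC2: 13/51 = 0.2549

Step 3 — cumulative fraction after k components = (λ_1 + ... + λ_k) / Σ λ:
  k = 1: 38/51 = 0.7451
  k = 2: (38 + 13)/51 = 51/51 = 1

Summary (fraction, with percent):

explained: PC1 0.7451 (74.51%), PC2 0.2549 (25.49%);  cumulative: 0.7451, 1


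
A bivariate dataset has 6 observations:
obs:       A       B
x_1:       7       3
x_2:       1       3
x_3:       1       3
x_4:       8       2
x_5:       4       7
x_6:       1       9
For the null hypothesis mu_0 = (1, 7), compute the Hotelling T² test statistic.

Step 1 — sample mean vector:
  mean(A) = (7 + 1 + 1 + 8 + 4 + 1) / 6 = 22/6 = 3.6667
  mean(B) = (3 + 3 + 3 + 2 + 7 + 9) / 6 = 27/6 = 4.5
  x̄ = (3.6667, 4.5),  deviation x̄ - mu_0 = (3.6667, 4.5) - (1, 7) = (2.6667, -2.5).

Step 2 — sample covariance matrix, S[i,j] = (1/(n-1)) · Σ_k (x_{k,i} - mean_i) · (x_{k,j} - mean_j), divisor n-1 = 5:
  S[A,A] = ((3.3333)·(3.3333) + (-2.6667)·(-2.6667) + (-2.6667)·(-2.6667) + (4.3333)·(4.3333) + (0.3333)·(0.3333) + (-2.6667)·(-2.6667)) / 5 = 51.3333/5 = 10.2667
  S[A,B] = ((3.3333)·(-1.5) + (-2.6667)·(-1.5) + (-2.6667)·(-1.5) + (4.3333)·(-2.5) + (0.3333)·(2.5) + (-2.6667)·(4.5)) / 5 = -19/5 = -3.8
  S[B,B] = ((-1.5)·(-1.5) + (-1.5)·(-1.5) + (-1.5)·(-1.5) + (-2.5)·(-2.5) + (2.5)·(2.5) + (4.5)·(4.5)) / 5 = 39.5/5 = 7.9
  S = [[10.2667, -3.8],
 [-3.8, 7.9]].

Step 3 — invert S. det(S) = 10.2667·7.9 - (-3.8)² = 66.6667.
  S^{-1} = (1/det) · [[d, -b], [-b, a]] = [[0.1185, 0.057],
 [0.057, 0.154]].

Step 4 — quadratic form (x̄ - mu_0)^T · S^{-1} · (x̄ - mu_0):
  S^{-1} · (x̄ - mu_0) = (0.1735, -0.233),
  (x̄ - mu_0)^T · [...] = (2.6667)·(0.1735) + (-2.5)·(-0.233) = 1.0452.

Step 5 — scale by n: T² = 6 · 1.0452 = 6.271.

T² ≈ 6.271


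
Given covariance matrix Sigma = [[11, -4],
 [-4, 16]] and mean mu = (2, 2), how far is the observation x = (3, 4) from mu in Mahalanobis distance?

Step 1 — centre the observation: (x - mu) = (1, 2).

Step 2 — invert Sigma. det(Sigma) = 11·16 - (-4)² = 160.
  Sigma^{-1} = (1/det) · [[d, -b], [-b, a]] = [[0.1, 0.025],
 [0.025, 0.0688]].

Step 3 — form the quadratic (x - mu)^T · Sigma^{-1} · (x - mu):
  Sigma^{-1} · (x - mu) = (0.15, 0.1625).
  (x - mu)^T · [Sigma^{-1} · (x - mu)] = (1)·(0.15) + (2)·(0.1625) = 0.475.

Step 4 — take square root: d = √(0.475) ≈ 0.6892.

d(x, mu) = √(0.475) ≈ 0.6892


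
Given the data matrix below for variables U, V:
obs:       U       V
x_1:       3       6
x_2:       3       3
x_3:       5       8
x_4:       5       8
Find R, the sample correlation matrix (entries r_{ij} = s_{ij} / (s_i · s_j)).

Step 1 — column means:
  mean(U) = (3 + 3 + 5 + 5) / 4 = 16/4 = 4
  mean(V) = (6 + 3 + 8 + 8) / 4 = 25/4 = 6.25

Step 2 — sample variances and covariances s[i,j] = (1/(n-1)) · Σ_k (x_{k,i} - mean_i) · (x_{k,j} - mean_j), with n-1 = 3:
  s[U,U] = ((-1)·(-1) + (-1)·(-1) + (1)·(1) + (1)·(1)) / 3 = 4/3 = 1.3333
  s[U,V] = ((-1)·(-0.25) + (-1)·(-3.25) + (1)·(1.75) + (1)·(1.75)) / 3 = 7/3 = 2.3333
  s[V,V] = ((-0.25)·(-0.25) + (-3.25)·(-3.25) + (1.75)·(1.75) + (1.75)·(1.75)) / 3 = 16.75/3 = 5.5833
  Sample standard deviations s_i = √(s[i,i]):
  s(U) = √(1.3333) = 1.1547
  s(V) = √(5.5833) = 2.3629

Step 3 — r_{ij} = s_{ij} / (s_i · s_j):
  r[U,U] = 1 (diagonal).
  r[U,V] = 2.3333 / (1.1547 · 2.3629) = 2.3333 / 2.7285 = 0.8552
  r[V,V] = 1 (diagonal).

R is symmetric with unit diagonal. Assembling:

R = [[1, 0.8552],
 [0.8552, 1]]


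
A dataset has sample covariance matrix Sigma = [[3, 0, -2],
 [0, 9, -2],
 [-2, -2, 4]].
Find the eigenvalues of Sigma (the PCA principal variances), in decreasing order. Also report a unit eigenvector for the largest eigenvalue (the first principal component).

Step 1 — characteristic polynomial p(λ) = det(λI - Sigma) = λ³ - tr·λ² + c_1·λ - det, where tr = trace, c_1 = sum of the principal 2×2 minors, det = det(Sigma):
  tr = 3 + 9 + 4 = 16,
  c_1 = (3·9 - (0)²) + (3·4 - (-2)²) + (9·4 - (-2)²) = 27 + 8 + 32 = 67,
  det = 3·(9·4 - (-2)²) - (0)·((0)·4 - (-2)·(-2)) + (-2)·((0)·(-2) - 9·(-2)) = 3·(32) - (0)·(-4) + (-2)·(18) = 60.
  So p(λ) = λ³ - 16λ² + 67λ - 60.
Step 2 — look for an integer root (rational root theorem: any rational root is an integer divisor of 60). Testing λ = 5:
  p(5) = 125 - 400 + 335 - 60 = 0  ✓
  Dividing out (λ - 5): p(λ) = (λ - 5)(λ² - 11λ + 12).
Step 3 — remaining eigenvalues from the quadratic λ² - 11λ + 12 = 0:
  Δ = 11² - 4·12 = 121 - 48 = 73,  λ = (11 ± √73)/2 = (11 ± 8.544)/2 ≈ 9.772 or 1.228.
  Sorted: λ_1 = 9.772,  λ_2 = 5,  λ_3 = 1.228  (check: sum = 16 = tr ✓).

Step 4 — unit eigenvector for λ_1 ≈ 9.772: v spans the null space of (Sigma - λ_1 I), whose rows are
  r_1 = (-6.772, 0, -2),  r_2 = (0, -0.772, -2),  r_3 = (-2, -2, -5.772).
  v is orthogonal to every row, so take v ∝ r_1 × r_2 = ((0)·(-2) - (-2)·(-0.772), (-2)·(0) - (-6.772)·(-2), (-6.772)·(-0.772) - (0)·(0)) ≈ (-1.544, -13.544, 5.228).
  Rescale (multiply by -1 so the first nonzero entry is positive): u = (1.544, 13.544, -5.228).
  ||u|| = √((1.544)² + (13.544)² + (-5.228)²) = √(213.1559) ≈ 14.5999,  v_1 = u/||u|| ≈ (0.1058, 0.9277, -0.3581) (||v_1|| = 1).

λ_1 = 9.772,  λ_2 = 5,  λ_3 = 1.228;  v_1 ≈ (0.1058, 0.9277, -0.3581)


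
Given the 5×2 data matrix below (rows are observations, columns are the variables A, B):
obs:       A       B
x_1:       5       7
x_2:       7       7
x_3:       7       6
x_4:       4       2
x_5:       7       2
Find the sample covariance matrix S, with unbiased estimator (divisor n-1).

Step 1 — column means:
  mean(A) = (5 + 7 + 7 + 4 + 7) / 5 = 30/5 = 6
  mean(B) = (7 + 7 + 6 + 2 + 2) / 5 = 24/5 = 4.8

Step 2 — sample covariance S[i,j] = (1/(n-1)) · Σ_k (x_{k,i} - mean_i) · (x_{k,j} - mean_j), with n-1 = 4.
  S[A,A] = ((-1)·(-1) + (1)·(1) + (1)·(1) + (-2)·(-2) + (1)·(1)) / 4 = 8/4 = 2
  S[A,B] = ((-1)·(2.2) + (1)·(2.2) + (1)·(1.2) + (-2)·(-2.8) + (1)·(-2.8)) / 4 = 4/4 = 1
  S[B,B] = ((2.2)·(2.2) + (2.2)·(2.2) + (1.2)·(1.2) + (-2.8)·(-2.8) + (-2.8)·(-2.8)) / 4 = 26.8/4 = 6.7

S is symmetric (S[j,i] = S[i,j]). Assembling:

S = [[2, 1],
 [1, 6.7]]


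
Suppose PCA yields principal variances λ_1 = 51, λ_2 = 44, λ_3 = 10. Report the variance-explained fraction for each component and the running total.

Step 1 — total variance = trace(Sigma) = Σ λ_i = 51 + 44 + 10 = 105.

Step 2 — fraction explained by component i = λ_i / Σ λ:
  PC1: 51/105 = 0.4857
  PC2: 44/105 = 0.419
  PC3: 10/105 = 0.0952

Step 3 — cumulative fraction after k components = (λ_1 + ... + λ_k) / Σ λ:
  k = 1: 51/105 = 0.4857
  k = 2: (51 + 44)/105 = 95/105 = 0.9048
  k = 3: (51 + 44 + 10)/105 = 105/105 = 1

Summary (fraction, with percent):

explained: PC1 0.4857 (48.57%), PC2 0.419 (41.9%), PC3 0.0952 (9.52%);  cumulative: 0.4857, 0.9048, 1


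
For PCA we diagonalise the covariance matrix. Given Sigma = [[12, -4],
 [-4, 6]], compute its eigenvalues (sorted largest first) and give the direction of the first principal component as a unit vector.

Step 1 — characteristic polynomial of 2×2 Sigma:
  det(Sigma - λI) = λ² - trace · λ + det = 0.
  trace = 12 + 6 = 18, det = 12·6 - (-4)² = 56.
Step 2 — discriminant:
  Δ = trace² - 4·det = 324 - 224 = 100.
Step 3 — eigenvalues:
  λ = (trace ± √Δ)/2 = (18 ± 10)/2,
  λ_1 = 14,  λ_2 = 4.

Step 4 — unit eigenvector for λ_1: solve (Sigma - λ_1 I)v = 0. First row:
  (12 - 14)·v_x + (-4)·v_y = 0, i.e. (-2)·v_x + (-4)·v_y = 0,
  so v ∝ (b, λ_1 - a) = (-4, 2); multiply by -1 so the first entry is positive: u = (4, -2).
  ||u|| = √((4)² + (-2)²) = √(20) ≈ 4.4721,
  v_1 = u/||u|| ≈ (0.8944, -0.4472) (||v_1|| = 1).

λ_1 = 14,  λ_2 = 4;  v_1 ≈ (0.8944, -0.4472)


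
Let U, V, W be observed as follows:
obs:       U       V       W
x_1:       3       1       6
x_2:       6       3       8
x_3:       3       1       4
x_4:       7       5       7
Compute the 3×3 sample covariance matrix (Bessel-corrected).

Step 1 — column means:
  mean(U) = (3 + 6 + 3 + 7) / 4 = 19/4 = 4.75
  mean(V) = (1 + 3 + 1 + 5) / 4 = 10/4 = 2.5
  mean(W) = (6 + 8 + 4 + 7) / 4 = 25/4 = 6.25

Step 2 — sample covariance S[i,j] = (1/(n-1)) · Σ_k (x_{k,i} - mean_i) · (x_{k,j} - mean_j), with n-1 = 3.
  S[U,U] = ((-1.75)·(-1.75) + (1.25)·(1.25) + (-1.75)·(-1.75) + (2.25)·(2.25)) / 3 = 12.75/3 = 4.25
  S[U,V] = ((-1.75)·(-1.5) + (1.25)·(0.5) + (-1.75)·(-1.5) + (2.25)·(2.5)) / 3 = 11.5/3 = 3.8333
  S[U,W] = ((-1.75)·(-0.25) + (1.25)·(1.75) + (-1.75)·(-2.25) + (2.25)·(0.75)) / 3 = 8.25/3 = 2.75
  S[V,V] = ((-1.5)·(-1.5) + (0.5)·(0.5) + (-1.5)·(-1.5) + (2.5)·(2.5)) / 3 = 11/3 = 3.6667
  S[V,W] = ((-1.5)·(-0.25) + (0.5)·(1.75) + (-1.5)·(-2.25) + (2.5)·(0.75)) / 3 = 6.5/3 = 2.1667
  S[W,W] = ((-0.25)·(-0.25) + (1.75)·(1.75) + (-2.25)·(-2.25) + (0.75)·(0.75)) / 3 = 8.75/3 = 2.9167

S is symmetric (S[j,i] = S[i,j]). Assembling:

S = [[4.25, 3.8333, 2.75],
 [3.8333, 3.6667, 2.1667],
 [2.75, 2.1667, 2.9167]]


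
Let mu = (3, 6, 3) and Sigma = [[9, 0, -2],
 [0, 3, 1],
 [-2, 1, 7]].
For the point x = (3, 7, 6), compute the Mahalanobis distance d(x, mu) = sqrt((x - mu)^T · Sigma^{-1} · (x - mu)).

Step 1 — centre the observation: (x - mu) = (0, 1, 3).

Step 2 — invert Sigma (cofactor / det for 3×3, or solve directly):
  Sigma^{-1} = [[0.119, -0.0119, 0.0357],
 [-0.0119, 0.3512, -0.0536],
 [0.0357, -0.0536, 0.1607]].

Step 3 — form the quadratic (x - mu)^T · Sigma^{-1} · (x - mu):
  Sigma^{-1} · (x - mu) = (0.0952, 0.1905, 0.4286).
  (x - mu)^T · [Sigma^{-1} · (x - mu)] = (0)·(0.0952) + (1)·(0.1905) + (3)·(0.4286) = 1.4762.

Step 4 — take square root: d = √(1.4762) ≈ 1.215.

d(x, mu) = √(1.4762) ≈ 1.215


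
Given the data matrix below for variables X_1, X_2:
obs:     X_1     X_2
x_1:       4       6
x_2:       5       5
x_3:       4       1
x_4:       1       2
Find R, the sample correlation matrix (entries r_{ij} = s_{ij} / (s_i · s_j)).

Step 1 — column means:
  mean(X_1) = (4 + 5 + 4 + 1) / 4 = 14/4 = 3.5
  mean(X_2) = (6 + 5 + 1 + 2) / 4 = 14/4 = 3.5

Step 2 — sample variances and covariances s[i,j] = (1/(n-1)) · Σ_k (x_{k,i} - mean_i) · (x_{k,j} - mean_j), with n-1 = 3:
  s[X_1,X_1] = ((0.5)·(0.5) + (1.5)·(1.5) + (0.5)·(0.5) + (-2.5)·(-2.5)) / 3 = 9/3 = 3
  s[X_1,X_2] = ((0.5)·(2.5) + (1.5)·(1.5) + (0.5)·(-2.5) + (-2.5)·(-1.5)) / 3 = 6/3 = 2
  s[X_2,X_2] = ((2.5)·(2.5) + (1.5)·(1.5) + (-2.5)·(-2.5) + (-1.5)·(-1.5)) / 3 = 17/3 = 5.6667
  Sample standard deviations s_i = √(s[i,i]):
  s(X_1) = √(3) = 1.7321
  s(X_2) = √(5.6667) = 2.3805

Step 3 — r_{ij} = s_{ij} / (s_i · s_j):
  r[X_1,X_1] = 1 (diagonal).
  r[X_1,X_2] = 2 / (1.7321 · 2.3805) = 2 / 4.1231 = 0.4851
  r[X_2,X_2] = 1 (diagonal).

R is symmetric with unit diagonal. Assembling:

R = [[1, 0.4851],
 [0.4851, 1]]


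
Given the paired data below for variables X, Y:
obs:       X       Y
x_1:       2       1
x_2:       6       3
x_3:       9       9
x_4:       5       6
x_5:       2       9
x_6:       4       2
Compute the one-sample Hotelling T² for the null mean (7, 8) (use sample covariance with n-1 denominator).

Step 1 — sample mean vector:
  mean(X) = (2 + 6 + 9 + 5 + 2 + 4) / 6 = 28/6 = 4.6667
  mean(Y) = (1 + 3 + 9 + 6 + 9 + 2) / 6 = 30/6 = 5
  x̄ = (4.6667, 5),  deviation x̄ - mu_0 = (4.6667, 5) - (7, 8) = (-2.3333, -3).

Step 2 — sample covariance matrix, S[i,j] = (1/(n-1)) · Σ_k (x_{k,i} - mean_i) · (x_{k,j} - mean_j), divisor n-1 = 5:
  S[X,X] = ((-2.6667)·(-2.6667) + (1.3333)·(1.3333) + (4.3333)·(4.3333) + (0.3333)·(0.3333) + (-2.6667)·(-2.6667) + (-0.6667)·(-0.6667)) / 5 = 35.3333/5 = 7.0667
  S[X,Y] = ((-2.6667)·(-4) + (1.3333)·(-2) + (4.3333)·(4) + (0.3333)·(1) + (-2.6667)·(4) + (-0.6667)·(-3)) / 5 = 17/5 = 3.4
  S[Y,Y] = ((-4)·(-4) + (-2)·(-2) + (4)·(4) + (1)·(1) + (4)·(4) + (-3)·(-3)) / 5 = 62/5 = 12.4
  S = [[7.0667, 3.4],
 [3.4, 12.4]].

Step 3 — invert S. det(S) = 7.0667·12.4 - (3.4)² = 76.0667.
  S^{-1} = (1/det) · [[d, -b], [-b, a]] = [[0.163, -0.0447],
 [-0.0447, 0.0929]].

Step 4 — quadratic form (x̄ - mu_0)^T · S^{-1} · (x̄ - mu_0):
  S^{-1} · (x̄ - mu_0) = (-0.2463, -0.1744),
  (x̄ - mu_0)^T · [...] = (-2.3333)·(-0.2463) + (-3)·(-0.1744) = 1.0979.

Step 5 — scale by n: T² = 6 · 1.0979 = 6.5872.

T² ≈ 6.5872


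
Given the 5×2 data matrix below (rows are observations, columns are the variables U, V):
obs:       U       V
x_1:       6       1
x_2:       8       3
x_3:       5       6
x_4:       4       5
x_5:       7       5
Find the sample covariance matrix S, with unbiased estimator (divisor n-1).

Step 1 — column means:
  mean(U) = (6 + 8 + 5 + 4 + 7) / 5 = 30/5 = 6
  mean(V) = (1 + 3 + 6 + 5 + 5) / 5 = 20/5 = 4

Step 2 — sample covariance S[i,j] = (1/(n-1)) · Σ_k (x_{k,i} - mean_i) · (x_{k,j} - mean_j), with n-1 = 4.
  S[U,U] = ((0)·(0) + (2)·(2) + (-1)·(-1) + (-2)·(-2) + (1)·(1)) / 4 = 10/4 = 2.5
  S[U,V] = ((0)·(-3) + (2)·(-1) + (-1)·(2) + (-2)·(1) + (1)·(1)) / 4 = -5/4 = -1.25
  S[V,V] = ((-3)·(-3) + (-1)·(-1) + (2)·(2) + (1)·(1) + (1)·(1)) / 4 = 16/4 = 4

S is symmetric (S[j,i] = S[i,j]). Assembling:

S = [[2.5, -1.25],
 [-1.25, 4]]


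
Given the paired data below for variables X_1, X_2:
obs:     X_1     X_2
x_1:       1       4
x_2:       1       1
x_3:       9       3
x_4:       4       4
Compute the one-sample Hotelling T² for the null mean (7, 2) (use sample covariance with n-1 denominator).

Step 1 — sample mean vector:
  mean(X_1) = (1 + 1 + 9 + 4) / 4 = 15/4 = 3.75
  mean(X_2) = (4 + 1 + 3 + 4) / 4 = 12/4 = 3
  x̄ = (3.75, 3),  deviation x̄ - mu_0 = (3.75, 3) - (7, 2) = (-3.25, 1).

Step 2 — sample covariance matrix, S[i,j] = (1/(n-1)) · Σ_k (x_{k,i} - mean_i) · (x_{k,j} - mean_j), divisor n-1 = 3:
  S[X_1,X_1] = ((-2.75)·(-2.75) + (-2.75)·(-2.75) + (5.25)·(5.25) + (0.25)·(0.25)) / 3 = 42.75/3 = 14.25
  S[X_1,X_2] = ((-2.75)·(1) + (-2.75)·(-2) + (5.25)·(0) + (0.25)·(1)) / 3 = 3/3 = 1
  S[X_2,X_2] = ((1)·(1) + (-2)·(-2) + (0)·(0) + (1)·(1)) / 3 = 6/3 = 2
  S = [[14.25, 1],
 [1, 2]].

Step 3 — invert S. det(S) = 14.25·2 - (1)² = 27.5.
  S^{-1} = (1/det) · [[d, -b], [-b, a]] = [[0.0727, -0.0364],
 [-0.0364, 0.5182]].

Step 4 — quadratic form (x̄ - mu_0)^T · S^{-1} · (x̄ - mu_0):
  S^{-1} · (x̄ - mu_0) = (-0.2727, 0.6364),
  (x̄ - mu_0)^T · [...] = (-3.25)·(-0.2727) + (1)·(0.6364) = 1.5227.

Step 5 — scale by n: T² = 4 · 1.5227 = 6.0909.

T² ≈ 6.0909


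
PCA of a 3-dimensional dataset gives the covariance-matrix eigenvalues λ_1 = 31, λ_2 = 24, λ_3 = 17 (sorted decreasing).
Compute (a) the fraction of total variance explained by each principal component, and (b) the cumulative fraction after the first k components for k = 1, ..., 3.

Step 1 — total variance = trace(Sigma) = Σ λ_i = 31 + 24 + 17 = 72.

Step 2 — fraction explained by component i = λ_i / Σ λ:
  PC1: 31/72 = 0.4306
  PC2: 24/72 = 0.3333
  PC3: 17/72 = 0.2361

Step 3 — cumulative fraction after k components = (λ_1 + ... + λ_k) / Σ λ:
  k = 1: 31/72 = 0.4306
  k = 2: (31 + 24)/72 = 55/72 = 0.7639
  k = 3: (31 + 24 + 17)/72 = 72/72 = 1

Summary (fraction, with percent):

explained: PC1 0.4306 (43.06%), PC2 0.3333 (33.33%), PC3 0.2361 (23.61%);  cumulative: 0.4306, 0.7639, 1


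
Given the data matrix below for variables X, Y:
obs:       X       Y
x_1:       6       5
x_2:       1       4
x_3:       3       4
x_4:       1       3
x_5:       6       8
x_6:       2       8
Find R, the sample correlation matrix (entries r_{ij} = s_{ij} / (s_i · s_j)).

Step 1 — column means:
  mean(X) = (6 + 1 + 3 + 1 + 6 + 2) / 6 = 19/6 = 3.1667
  mean(Y) = (5 + 4 + 4 + 3 + 8 + 8) / 6 = 32/6 = 5.3333

Step 2 — sample variances and covariances s[i,j] = (1/(n-1)) · Σ_k (x_{k,i} - mean_i) · (x_{k,j} - mean_j), with n-1 = 5:
  s[X,X] = ((2.8333)·(2.8333) + (-2.1667)·(-2.1667) + (-0.1667)·(-0.1667) + (-2.1667)·(-2.1667) + (2.8333)·(2.8333) + (-1.1667)·(-1.1667)) / 5 = 26.8333/5 = 5.3667
  s[X,Y] = ((2.8333)·(-0.3333) + (-2.1667)·(-1.3333) + (-0.1667)·(-1.3333) + (-2.1667)·(-2.3333) + (2.8333)·(2.6667) + (-1.1667)·(2.6667)) / 5 = 11.6667/5 = 2.3333
  s[Y,Y] = ((-0.3333)·(-0.3333) + (-1.3333)·(-1.3333) + (-1.3333)·(-1.3333) + (-2.3333)·(-2.3333) + (2.6667)·(2.6667) + (2.6667)·(2.6667)) / 5 = 23.3333/5 = 4.6667
  Sample standard deviations s_i = √(s[i,i]):
  s(X) = √(5.3667) = 2.3166
  s(Y) = √(4.6667) = 2.1602

Step 3 — r_{ij} = s_{ij} / (s_i · s_j):
  r[X,X] = 1 (diagonal).
  r[X,Y] = 2.3333 / (2.3166 · 2.1602) = 2.3333 / 5.0044 = 0.4663
  r[Y,Y] = 1 (diagonal).

R is symmetric with unit diagonal. Assembling:

R = [[1, 0.4663],
 [0.4663, 1]]


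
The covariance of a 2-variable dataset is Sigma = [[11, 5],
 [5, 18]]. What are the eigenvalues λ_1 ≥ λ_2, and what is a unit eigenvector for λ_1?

Step 1 — characteristic polynomial of 2×2 Sigma:
  det(Sigma - λI) = λ² - trace · λ + det = 0.
  trace = 11 + 18 = 29, det = 11·18 - (5)² = 173.
Step 2 — discriminant:
  Δ = trace² - 4·det = 841 - 692 = 149.
Step 3 — eigenvalues:
  λ = (trace ± √Δ)/2 = (29 ± 12.2066)/2,
  λ_1 = 20.6033,  λ_2 = 8.3967.

Step 4 — unit eigenvector for λ_1: solve (Sigma - λ_1 I)v = 0. First row:
  (11 - 20.6033)·v_x + (5)·v_y = 0, i.e. (-9.6033)·v_x + (5)·v_y = 0,
  so v ∝ (b, λ_1 - a) = (5, 9.6033) = u.
  ||u|| = √((5)² + (9.6033)²) = √(117.2229) ≈ 10.827,
  v_1 = u/||u|| ≈ (0.4618, 0.887) (||v_1|| = 1).

λ_1 = 20.6033,  λ_2 = 8.3967;  v_1 ≈ (0.4618, 0.887)


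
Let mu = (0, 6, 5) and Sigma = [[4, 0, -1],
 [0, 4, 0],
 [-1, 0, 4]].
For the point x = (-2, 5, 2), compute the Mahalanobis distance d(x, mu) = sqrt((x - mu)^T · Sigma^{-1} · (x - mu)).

Step 1 — centre the observation: (x - mu) = (-2, -1, -3).

Step 2 — invert Sigma (cofactor / det for 3×3, or solve directly):
  Sigma^{-1} = [[0.2667, 0, 0.0667],
 [0, 0.25, 0],
 [0.0667, 0, 0.2667]].

Step 3 — form the quadratic (x - mu)^T · Sigma^{-1} · (x - mu):
  Sigma^{-1} · (x - mu) = (-0.7333, -0.25, -0.9333).
  (x - mu)^T · [Sigma^{-1} · (x - mu)] = (-2)·(-0.7333) + (-1)·(-0.25) + (-3)·(-0.9333) = 4.5167.

Step 4 — take square root: d = √(4.5167) ≈ 2.1252.

d(x, mu) = √(4.5167) ≈ 2.1252


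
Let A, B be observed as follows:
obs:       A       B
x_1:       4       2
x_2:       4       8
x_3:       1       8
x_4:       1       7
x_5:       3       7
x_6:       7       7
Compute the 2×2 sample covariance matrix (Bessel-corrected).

Step 1 — column means:
  mean(A) = (4 + 4 + 1 + 1 + 3 + 7) / 6 = 20/6 = 3.3333
  mean(B) = (2 + 8 + 8 + 7 + 7 + 7) / 6 = 39/6 = 6.5

Step 2 — sample covariance S[i,j] = (1/(n-1)) · Σ_k (x_{k,i} - mean_i) · (x_{k,j} - mean_j), with n-1 = 5.
  S[A,A] = ((0.6667)·(0.6667) + (0.6667)·(0.6667) + (-2.3333)·(-2.3333) + (-2.3333)·(-2.3333) + (-0.3333)·(-0.3333) + (3.6667)·(3.6667)) / 5 = 25.3333/5 = 5.0667
  S[A,B] = ((0.6667)·(-4.5) + (0.6667)·(1.5) + (-2.3333)·(1.5) + (-2.3333)·(0.5) + (-0.3333)·(0.5) + (3.6667)·(0.5)) / 5 = -5/5 = -1
  S[B,B] = ((-4.5)·(-4.5) + (1.5)·(1.5) + (1.5)·(1.5) + (0.5)·(0.5) + (0.5)·(0.5) + (0.5)·(0.5)) / 5 = 25.5/5 = 5.1

S is symmetric (S[j,i] = S[i,j]). Assembling:

S = [[5.0667, -1],
 [-1, 5.1]]


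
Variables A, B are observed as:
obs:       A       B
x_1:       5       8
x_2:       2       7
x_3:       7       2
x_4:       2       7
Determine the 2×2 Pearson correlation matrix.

Step 1 — column means:
  mean(A) = (5 + 2 + 7 + 2) / 4 = 16/4 = 4
  mean(B) = (8 + 7 + 2 + 7) / 4 = 24/4 = 6

Step 2 — sample variances and covariances s[i,j] = (1/(n-1)) · Σ_k (x_{k,i} - mean_i) · (x_{k,j} - mean_j), with n-1 = 3:
  s[A,A] = ((1)·(1) + (-2)·(-2) + (3)·(3) + (-2)·(-2)) / 3 = 18/3 = 6
  s[A,B] = ((1)·(2) + (-2)·(1) + (3)·(-4) + (-2)·(1)) / 3 = -14/3 = -4.6667
  s[B,B] = ((2)·(2) + (1)·(1) + (-4)·(-4) + (1)·(1)) / 3 = 22/3 = 7.3333
  Sample standard deviations s_i = √(s[i,i]):
  s(A) = √(6) = 2.4495
  s(B) = √(7.3333) = 2.708

Step 3 — r_{ij} = s_{ij} / (s_i · s_j):
  r[A,A] = 1 (diagonal).
  r[A,B] = -4.6667 / (2.4495 · 2.708) = -4.6667 / 6.6332 = -0.7035
  r[B,B] = 1 (diagonal).

R is symmetric with unit diagonal. Assembling:

R = [[1, -0.7035],
 [-0.7035, 1]]


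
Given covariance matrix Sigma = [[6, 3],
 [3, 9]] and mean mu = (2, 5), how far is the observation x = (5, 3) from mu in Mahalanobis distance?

Step 1 — centre the observation: (x - mu) = (3, -2).

Step 2 — invert Sigma. det(Sigma) = 6·9 - (3)² = 45.
  Sigma^{-1} = (1/det) · [[d, -b], [-b, a]] = [[0.2, -0.0667],
 [-0.0667, 0.1333]].

Step 3 — form the quadratic (x - mu)^T · Sigma^{-1} · (x - mu):
  Sigma^{-1} · (x - mu) = (0.7333, -0.4667).
  (x - mu)^T · [Sigma^{-1} · (x - mu)] = (3)·(0.7333) + (-2)·(-0.4667) = 3.1333.

Step 4 — take square root: d = √(3.1333) ≈ 1.7701.

d(x, mu) = √(3.1333) ≈ 1.7701
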